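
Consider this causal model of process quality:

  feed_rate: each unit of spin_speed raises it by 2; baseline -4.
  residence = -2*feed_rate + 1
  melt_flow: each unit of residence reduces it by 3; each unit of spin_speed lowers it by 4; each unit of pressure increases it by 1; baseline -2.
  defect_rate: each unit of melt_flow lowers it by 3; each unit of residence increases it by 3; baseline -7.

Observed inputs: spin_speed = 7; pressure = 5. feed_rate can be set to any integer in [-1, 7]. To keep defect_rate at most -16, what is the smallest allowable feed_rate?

feed_rate = 4

Intervening on feed_rate fixes its value directly, overriding its dependence on spin_speed.
Substituting into the melt_flow equation gives melt_flow = 6*feed_rate - 28.
Substituting into the defect_rate equation gives defect_rate = -24*feed_rate + 80.
Require -24*feed_rate + 80 ≤ -16, so feed_rate ≥ 4.
The smallest integer in [-1, 7] satisfying this is 4.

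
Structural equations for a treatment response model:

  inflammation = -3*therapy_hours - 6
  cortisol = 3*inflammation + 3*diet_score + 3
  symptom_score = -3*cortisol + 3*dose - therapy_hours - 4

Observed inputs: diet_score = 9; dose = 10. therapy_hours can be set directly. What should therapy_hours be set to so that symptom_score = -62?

Substituting into the cortisol equation gives cortisol = -9*therapy_hours + 12.
Substituting into the symptom_score equation gives symptom_score = 26*therapy_hours - 10.
Solve 26*therapy_hours - 10 = -62: therapy_hours = (-62 + 10) / 26 = -2.

therapy_hours = -2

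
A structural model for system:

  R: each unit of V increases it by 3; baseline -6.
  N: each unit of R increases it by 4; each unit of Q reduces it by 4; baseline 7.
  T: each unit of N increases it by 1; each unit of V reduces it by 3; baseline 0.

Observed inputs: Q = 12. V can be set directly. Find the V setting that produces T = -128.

Substituting into the N equation gives N = 12*V - 65.
This gives T = 9*V - 65.
Solve 9*V - 65 = -128: V = (-128 + 65) / 9 = -7.

V = -7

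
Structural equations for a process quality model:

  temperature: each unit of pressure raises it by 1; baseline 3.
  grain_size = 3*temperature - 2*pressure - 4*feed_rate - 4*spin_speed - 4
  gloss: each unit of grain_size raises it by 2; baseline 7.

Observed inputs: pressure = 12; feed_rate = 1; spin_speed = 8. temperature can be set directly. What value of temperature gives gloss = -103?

temperature = 3

Intervening on temperature fixes its value directly, overriding its dependence on pressure.
Substituting into the grain_size equation gives grain_size = 3*temperature - 64.
Substituting into the gloss equation gives gloss = 6*temperature - 121.
Solve 6*temperature - 121 = -103: temperature = (-103 + 121) / 6 = 3.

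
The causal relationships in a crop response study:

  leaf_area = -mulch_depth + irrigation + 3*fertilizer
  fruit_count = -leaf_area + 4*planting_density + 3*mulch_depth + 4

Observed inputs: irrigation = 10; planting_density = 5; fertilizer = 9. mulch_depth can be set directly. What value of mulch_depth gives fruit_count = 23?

Substituting into the leaf_area equation gives leaf_area = -mulch_depth + 37.
So fruit_count = 4*mulch_depth - 13.
Solve 4*mulch_depth - 13 = 23: mulch_depth = (23 + 13) / 4 = 9.

mulch_depth = 9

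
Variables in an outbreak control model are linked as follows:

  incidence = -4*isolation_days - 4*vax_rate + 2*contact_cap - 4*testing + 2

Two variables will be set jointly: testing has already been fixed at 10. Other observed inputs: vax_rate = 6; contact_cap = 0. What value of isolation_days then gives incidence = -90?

With testing held at 10:
Substituting into the incidence equation gives incidence = -4*isolation_days - 62.
Solve -4*isolation_days - 62 = -90: isolation_days = (-90 + 62) / -4 = 7.

isolation_days = 7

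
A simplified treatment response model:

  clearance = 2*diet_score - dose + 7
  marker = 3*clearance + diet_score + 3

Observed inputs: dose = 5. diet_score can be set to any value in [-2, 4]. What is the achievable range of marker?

Substituting into the clearance equation gives clearance = 2*diet_score + 2.
Substituting into the marker equation gives marker = 7*diet_score + 9.
Linear in diet_score, so extremes are at the endpoints: diet_score = -2 gives marker = -5; diet_score = 4 gives marker = 37.

-5 to 37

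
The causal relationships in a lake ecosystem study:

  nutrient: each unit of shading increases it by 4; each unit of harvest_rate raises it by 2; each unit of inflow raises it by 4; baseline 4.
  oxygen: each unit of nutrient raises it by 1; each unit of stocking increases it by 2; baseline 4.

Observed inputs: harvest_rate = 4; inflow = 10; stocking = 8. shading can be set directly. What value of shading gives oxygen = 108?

Substituting into the nutrient equation gives nutrient = 4*shading + 52.
This gives oxygen = 4*shading + 72.
Solve 4*shading + 72 = 108: shading = (108 - 72) / 4 = 9.

shading = 9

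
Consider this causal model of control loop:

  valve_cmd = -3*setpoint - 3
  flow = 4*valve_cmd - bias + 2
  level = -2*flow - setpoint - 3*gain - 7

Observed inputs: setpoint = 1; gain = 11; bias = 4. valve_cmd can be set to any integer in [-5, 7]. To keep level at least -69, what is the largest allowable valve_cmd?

valve_cmd = 4

Intervening on valve_cmd fixes its value directly, overriding its dependence on setpoint.
Substituting into the flow equation gives flow = 4*valve_cmd - 2.
level becomes -8*valve_cmd - 37.
Require -8*valve_cmd - 37 ≥ -69, so valve_cmd ≤ 4.
The largest integer in [-5, 7] satisfying this is 4.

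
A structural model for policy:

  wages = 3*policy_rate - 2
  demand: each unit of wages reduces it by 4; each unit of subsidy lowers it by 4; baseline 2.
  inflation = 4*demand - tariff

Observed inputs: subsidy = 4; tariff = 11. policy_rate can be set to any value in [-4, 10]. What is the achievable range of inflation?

Substituting into the demand equation gives demand = -12*policy_rate - 6.
Substituting into the inflation equation gives inflation = -48*policy_rate - 35.
Linear in policy_rate, so extremes are at the endpoints: policy_rate = -4 gives inflation = 157; policy_rate = 10 gives inflation = -515.

-515 to 157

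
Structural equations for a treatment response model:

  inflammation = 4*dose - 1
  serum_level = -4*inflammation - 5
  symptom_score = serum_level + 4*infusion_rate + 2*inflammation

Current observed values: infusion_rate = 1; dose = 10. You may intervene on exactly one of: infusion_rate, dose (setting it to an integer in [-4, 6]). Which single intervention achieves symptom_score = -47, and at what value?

Intervening on infusion_rate: symptom_score = 4*infusion_rate - 83. Reaching -47 requires infusion_rate = 9, outside [-4, 6].
Intervening on dose: with other inputs at their observed values, symptom_score = -8*dose + 1. Solving for -47 gives dose = 6, within [-4, 6].

set dose = 6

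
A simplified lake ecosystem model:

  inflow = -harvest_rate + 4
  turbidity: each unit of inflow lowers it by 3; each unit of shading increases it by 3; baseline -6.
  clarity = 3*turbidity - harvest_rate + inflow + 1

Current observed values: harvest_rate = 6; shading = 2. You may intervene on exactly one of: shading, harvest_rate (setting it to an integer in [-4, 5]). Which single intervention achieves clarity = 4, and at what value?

Intervening on shading: clarity = 9*shading - 7. Reaching 4 requires shading = 11/9, not an integer.
Intervening on harvest_rate: with other inputs at their observed values, clarity = 7*harvest_rate - 31. Solving for 4 gives harvest_rate = 5, within [-4, 5].

set harvest_rate = 5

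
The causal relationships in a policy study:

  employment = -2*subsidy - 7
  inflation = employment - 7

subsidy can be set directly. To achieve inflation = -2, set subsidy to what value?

Substituting into the inflation equation gives inflation = -2*subsidy - 14.
Solve -2*subsidy - 14 = -2: subsidy = (-2 + 14) / -2 = -6.

subsidy = -6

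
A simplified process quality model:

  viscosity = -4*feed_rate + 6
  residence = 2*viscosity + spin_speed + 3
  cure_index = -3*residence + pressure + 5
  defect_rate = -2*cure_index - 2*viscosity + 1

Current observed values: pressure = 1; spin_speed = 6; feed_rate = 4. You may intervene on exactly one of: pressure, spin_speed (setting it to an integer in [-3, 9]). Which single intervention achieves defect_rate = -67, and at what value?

set pressure = 6

Intervening on pressure: with other inputs at their observed values, defect_rate = -2*pressure - 55. Solving for -67 gives pressure = 6, within [-3, 9].
Intervening on spin_speed: defect_rate = 6*spin_speed - 93. Reaching -67 requires spin_speed = 13/3, not an integer.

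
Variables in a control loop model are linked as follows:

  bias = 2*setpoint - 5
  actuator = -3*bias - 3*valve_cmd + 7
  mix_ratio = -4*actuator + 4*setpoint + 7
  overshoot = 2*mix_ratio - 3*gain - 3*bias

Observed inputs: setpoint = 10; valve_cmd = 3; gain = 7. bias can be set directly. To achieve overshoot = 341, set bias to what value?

Intervening on bias fixes its value directly, overriding its dependence on setpoint.
Substituting into the actuator equation gives actuator = -3*bias - 2.
Substituting into the mix_ratio equation gives mix_ratio = 12*bias + 55.
So overshoot = 21*bias + 89.
Solve 21*bias + 89 = 341: bias = (341 - 89) / 21 = 12.

bias = 12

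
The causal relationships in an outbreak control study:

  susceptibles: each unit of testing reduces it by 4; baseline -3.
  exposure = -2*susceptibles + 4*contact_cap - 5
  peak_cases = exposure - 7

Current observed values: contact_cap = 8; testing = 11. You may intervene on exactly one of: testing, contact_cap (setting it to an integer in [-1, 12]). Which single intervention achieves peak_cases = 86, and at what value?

Intervening on testing: peak_cases = 8*testing + 26. Reaching 86 requires testing = 15/2, not an integer.
Intervening on contact_cap: with other inputs at their observed values, peak_cases = 4*contact_cap + 82. Solving for 86 gives contact_cap = 1, within [-1, 12].

set contact_cap = 1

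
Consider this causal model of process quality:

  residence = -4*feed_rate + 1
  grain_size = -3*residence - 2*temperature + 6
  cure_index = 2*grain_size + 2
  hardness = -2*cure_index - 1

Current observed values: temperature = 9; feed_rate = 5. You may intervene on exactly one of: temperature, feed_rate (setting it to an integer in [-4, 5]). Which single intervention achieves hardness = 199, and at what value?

set feed_rate = -3

Intervening on temperature: hardness = 8*temperature - 257. Reaching 199 requires temperature = 57, outside [-4, 5].
Intervening on feed_rate: with other inputs at their observed values, hardness = -48*feed_rate + 55. Solving for 199 gives feed_rate = -3, within [-4, 5].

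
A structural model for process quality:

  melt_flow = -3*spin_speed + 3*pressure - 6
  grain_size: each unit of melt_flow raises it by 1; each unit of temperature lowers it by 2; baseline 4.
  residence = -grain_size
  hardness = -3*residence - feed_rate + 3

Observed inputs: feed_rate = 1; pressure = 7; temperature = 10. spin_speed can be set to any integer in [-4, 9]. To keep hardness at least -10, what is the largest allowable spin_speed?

spin_speed = 1

Substituting into the melt_flow equation gives melt_flow = -3*spin_speed + 15.
Substituting into the grain_size equation gives grain_size = -3*spin_speed - 1.
Substituting into the residence equation gives residence = 3*spin_speed + 1.
So hardness = -9*spin_speed - 1.
Require -9*spin_speed - 1 ≥ -10, so spin_speed ≤ 1.
The largest integer in [-4, 9] satisfying this is 1.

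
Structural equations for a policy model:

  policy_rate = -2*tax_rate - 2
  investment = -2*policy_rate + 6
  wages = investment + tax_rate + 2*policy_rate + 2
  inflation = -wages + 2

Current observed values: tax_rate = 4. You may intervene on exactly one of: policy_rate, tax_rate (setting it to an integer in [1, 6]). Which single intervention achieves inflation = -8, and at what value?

Intervening on policy_rate: the paths from policy_rate to inflation cancel (net effect zero), leaving inflation = -10; -8 is unreachable this way.
Intervening on tax_rate: with other inputs at their observed values, inflation = -tax_rate - 6. Solving for -8 gives tax_rate = 2, within [1, 6].

set tax_rate = 2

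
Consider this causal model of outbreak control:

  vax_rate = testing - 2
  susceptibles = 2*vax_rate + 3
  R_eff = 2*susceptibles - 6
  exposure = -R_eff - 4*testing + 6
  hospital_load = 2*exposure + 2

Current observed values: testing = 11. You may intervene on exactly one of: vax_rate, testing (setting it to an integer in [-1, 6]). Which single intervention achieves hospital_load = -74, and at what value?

set vax_rate = 0

Intervening on vax_rate: with other inputs at their observed values, hospital_load = -8*vax_rate - 74. Solving for -74 gives vax_rate = 0, within [-1, 6].
Intervening on testing: hospital_load = -16*testing + 30. Reaching -74 requires testing = 13/2, not an integer.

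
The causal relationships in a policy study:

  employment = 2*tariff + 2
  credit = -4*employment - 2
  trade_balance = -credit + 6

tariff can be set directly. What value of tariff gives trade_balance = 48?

Substituting into the credit equation gives credit = -8*tariff - 10.
trade_balance becomes 8*tariff + 16.
Solve 8*tariff + 16 = 48: tariff = (48 - 16) / 8 = 4.

tariff = 4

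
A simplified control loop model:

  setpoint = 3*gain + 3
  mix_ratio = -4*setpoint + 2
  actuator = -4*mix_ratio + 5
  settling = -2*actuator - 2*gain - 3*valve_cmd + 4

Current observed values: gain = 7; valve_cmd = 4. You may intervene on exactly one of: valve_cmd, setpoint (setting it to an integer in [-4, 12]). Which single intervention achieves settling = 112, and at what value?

set setpoint = -4

Intervening on valve_cmd: settling = -3*valve_cmd - 772. Reaching 112 requires valve_cmd = -884/3, not an integer.
Intervening on setpoint: with other inputs at their observed values, settling = -32*setpoint - 16. Solving for 112 gives setpoint = -4, within [-4, 12].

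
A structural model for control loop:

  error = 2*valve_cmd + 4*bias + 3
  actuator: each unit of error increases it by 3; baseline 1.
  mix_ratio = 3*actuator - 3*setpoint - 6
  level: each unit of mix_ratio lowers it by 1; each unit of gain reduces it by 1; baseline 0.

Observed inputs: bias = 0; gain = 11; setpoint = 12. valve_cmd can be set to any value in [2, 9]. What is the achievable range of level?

Substituting into the error equation gives error = 2*valve_cmd + 3.
Substituting into the actuator equation gives actuator = 6*valve_cmd + 10.
So mix_ratio = 18*valve_cmd - 12.
level becomes -18*valve_cmd + 1.
Linear in valve_cmd, so extremes are at the endpoints: valve_cmd = 2 gives level = -35; valve_cmd = 9 gives level = -161.

-161 to -35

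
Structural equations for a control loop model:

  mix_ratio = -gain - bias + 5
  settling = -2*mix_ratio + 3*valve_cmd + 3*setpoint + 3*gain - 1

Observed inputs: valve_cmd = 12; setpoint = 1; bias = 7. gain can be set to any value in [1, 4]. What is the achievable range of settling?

Substituting into the mix_ratio equation gives mix_ratio = -gain - 2.
This gives settling = 5*gain + 42.
Linear in gain, so extremes are at the endpoints: gain = 1 gives settling = 47; gain = 4 gives settling = 62.

47 to 62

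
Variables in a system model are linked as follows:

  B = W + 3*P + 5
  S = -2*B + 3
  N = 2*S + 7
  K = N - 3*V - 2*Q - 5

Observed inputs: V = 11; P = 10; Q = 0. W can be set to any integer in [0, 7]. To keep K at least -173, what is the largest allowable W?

Substituting into the B equation gives B = W + 35.
Substituting into the S equation gives S = -2*W - 67.
So N = -4*W - 127.
Substituting into the K equation gives K = -4*W - 165.
Require -4*W - 165 ≥ -173, so W ≤ 2.
The largest integer in [0, 7] satisfying this is 2.

W = 2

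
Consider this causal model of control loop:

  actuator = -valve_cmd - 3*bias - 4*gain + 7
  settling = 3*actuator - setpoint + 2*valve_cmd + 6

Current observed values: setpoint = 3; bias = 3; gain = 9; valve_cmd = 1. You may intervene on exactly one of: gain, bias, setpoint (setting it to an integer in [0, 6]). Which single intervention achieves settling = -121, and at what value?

Intervening on gain: settling = -12*gain - 4. Reaching -121 requires gain = 39/4, not an integer.
Intervening on bias: with other inputs at their observed values, settling = -9*bias - 85. Solving for -121 gives bias = 4, within [0, 6].
Intervening on setpoint: settling = -setpoint - 109. Reaching -121 requires setpoint = 12, outside [0, 6].

set bias = 4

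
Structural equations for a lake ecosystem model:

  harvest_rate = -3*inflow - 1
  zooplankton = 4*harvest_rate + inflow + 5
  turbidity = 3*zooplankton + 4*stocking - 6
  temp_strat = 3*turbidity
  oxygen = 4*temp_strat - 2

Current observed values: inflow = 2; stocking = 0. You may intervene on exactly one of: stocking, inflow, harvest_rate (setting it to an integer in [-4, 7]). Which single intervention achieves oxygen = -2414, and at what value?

Intervening on stocking: oxygen = 48*stocking - 830. Reaching -2414 requires stocking = -33, outside [-4, 7].
Intervening on inflow: with other inputs at their observed values, oxygen = -396*inflow - 38. Solving for -2414 gives inflow = 6, within [-4, 7].
Intervening on harvest_rate: oxygen = 144*harvest_rate + 178. Reaching -2414 requires harvest_rate = -18, outside [-4, 7].

set inflow = 6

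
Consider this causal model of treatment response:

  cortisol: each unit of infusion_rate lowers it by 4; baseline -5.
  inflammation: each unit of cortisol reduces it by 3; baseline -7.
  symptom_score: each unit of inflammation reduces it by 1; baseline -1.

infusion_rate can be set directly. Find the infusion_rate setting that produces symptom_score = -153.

infusion_rate = 12

Substituting into the inflammation equation gives inflammation = 12*infusion_rate + 8.
So symptom_score = -12*infusion_rate - 9.
Solve -12*infusion_rate - 9 = -153: infusion_rate = (-153 + 9) / -12 = 12.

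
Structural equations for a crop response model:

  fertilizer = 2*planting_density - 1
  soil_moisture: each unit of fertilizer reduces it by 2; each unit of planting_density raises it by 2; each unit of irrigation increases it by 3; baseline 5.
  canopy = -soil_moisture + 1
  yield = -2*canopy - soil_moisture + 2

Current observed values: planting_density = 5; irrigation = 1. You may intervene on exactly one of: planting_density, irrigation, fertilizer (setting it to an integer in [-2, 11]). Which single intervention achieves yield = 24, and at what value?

Intervening on planting_density: yield = -2*planting_density + 10. Reaching 24 requires planting_density = -7, outside [-2, 11].
Intervening on irrigation: with other inputs at their observed values, yield = 3*irrigation - 3. Solving for 24 gives irrigation = 9, within [-2, 11].
Intervening on fertilizer: yield = -2*fertilizer + 18. Reaching 24 requires fertilizer = -3, outside [-2, 11].

set irrigation = 9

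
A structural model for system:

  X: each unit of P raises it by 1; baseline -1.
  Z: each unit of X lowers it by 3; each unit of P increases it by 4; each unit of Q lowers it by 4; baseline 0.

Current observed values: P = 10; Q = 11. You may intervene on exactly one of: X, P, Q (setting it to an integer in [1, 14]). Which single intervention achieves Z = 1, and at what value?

set Q = 3

Intervening on X: Z = -3*X - 4. Reaching 1 requires X = -5/3, not an integer.
Intervening on P: Z = P - 41. Reaching 1 requires P = 42, outside [1, 14].
Intervening on Q: with other inputs at their observed values, Z = -4*Q + 13. Solving for 1 gives Q = 3, within [1, 14].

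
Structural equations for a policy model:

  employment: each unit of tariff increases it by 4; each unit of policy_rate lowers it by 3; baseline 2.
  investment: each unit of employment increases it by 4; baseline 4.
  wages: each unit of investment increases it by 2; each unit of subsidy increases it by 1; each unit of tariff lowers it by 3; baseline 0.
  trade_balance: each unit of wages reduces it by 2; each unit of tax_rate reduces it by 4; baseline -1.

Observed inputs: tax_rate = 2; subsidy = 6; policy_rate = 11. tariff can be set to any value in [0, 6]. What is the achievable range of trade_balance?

Substituting into the employment equation gives employment = 4*tariff - 31.
Substituting into the investment equation gives investment = 16*tariff - 120.
Substituting into the wages equation gives wages = 29*tariff - 234.
Substituting into the trade_balance equation gives trade_balance = -58*tariff + 459.
Linear in tariff, so extremes are at the endpoints: tariff = 0 gives trade_balance = 459; tariff = 6 gives trade_balance = 111.

111 to 459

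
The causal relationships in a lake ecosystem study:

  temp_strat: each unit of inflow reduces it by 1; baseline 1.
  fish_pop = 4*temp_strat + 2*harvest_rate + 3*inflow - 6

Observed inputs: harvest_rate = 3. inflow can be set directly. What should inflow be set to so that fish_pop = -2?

Substituting into the fish_pop equation gives fish_pop = -inflow + 4.
Solve -inflow + 4 = -2: inflow = (-2 - 4) / -1 = 6.

inflow = 6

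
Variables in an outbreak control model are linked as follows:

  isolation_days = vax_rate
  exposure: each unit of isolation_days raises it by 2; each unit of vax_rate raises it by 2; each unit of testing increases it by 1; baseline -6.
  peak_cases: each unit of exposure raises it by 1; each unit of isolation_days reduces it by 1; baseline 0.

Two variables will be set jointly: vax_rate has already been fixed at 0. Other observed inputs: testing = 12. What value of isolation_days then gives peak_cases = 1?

isolation_days = -5

With vax_rate held at 0:
Intervening on isolation_days fixes its value directly, overriding its dependence on vax_rate.
Substituting into the exposure equation gives exposure = 2*isolation_days + 6.
This gives peak_cases = isolation_days + 6.
Solve isolation_days + 6 = 1: isolation_days = (1 - 6) / 1 = -5.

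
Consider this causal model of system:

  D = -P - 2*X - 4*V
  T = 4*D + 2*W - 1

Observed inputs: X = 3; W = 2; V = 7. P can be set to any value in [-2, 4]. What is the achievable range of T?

Substituting into the D equation gives D = -P - 34.
Substituting into the T equation gives T = -4*P - 133.
Linear in P, so extremes are at the endpoints: P = -2 gives T = -125; P = 4 gives T = -149.

-149 to -125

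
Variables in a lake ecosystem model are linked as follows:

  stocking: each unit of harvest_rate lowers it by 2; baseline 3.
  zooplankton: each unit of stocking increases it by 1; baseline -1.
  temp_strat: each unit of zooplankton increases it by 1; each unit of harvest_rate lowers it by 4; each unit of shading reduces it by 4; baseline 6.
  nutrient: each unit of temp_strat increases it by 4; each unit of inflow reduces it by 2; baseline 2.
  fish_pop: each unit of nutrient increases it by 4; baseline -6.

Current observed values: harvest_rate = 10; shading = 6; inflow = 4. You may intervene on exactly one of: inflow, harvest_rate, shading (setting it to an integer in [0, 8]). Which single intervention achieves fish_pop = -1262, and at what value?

Intervening on inflow: with other inputs at their observed values, fish_pop = -8*inflow - 1214. Solving for -1262 gives inflow = 6, within [0, 8].
Intervening on harvest_rate: fish_pop = -96*harvest_rate - 286. Reaching -1262 requires harvest_rate = 61/6, not an integer.
Intervening on shading: fish_pop = -64*shading - 862. Reaching -1262 requires shading = 25/4, not an integer.

set inflow = 6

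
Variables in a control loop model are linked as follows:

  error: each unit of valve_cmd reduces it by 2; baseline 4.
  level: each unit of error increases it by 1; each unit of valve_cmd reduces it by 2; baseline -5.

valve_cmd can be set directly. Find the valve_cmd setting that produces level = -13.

Substituting into the level equation gives level = -4*valve_cmd - 1.
Solve -4*valve_cmd - 1 = -13: valve_cmd = (-13 + 1) / -4 = 3.

valve_cmd = 3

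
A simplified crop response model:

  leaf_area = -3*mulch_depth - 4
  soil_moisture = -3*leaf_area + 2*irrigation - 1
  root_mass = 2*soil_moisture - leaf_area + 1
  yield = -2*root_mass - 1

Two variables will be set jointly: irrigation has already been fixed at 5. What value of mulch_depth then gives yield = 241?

With irrigation held at 5:
Substituting into the soil_moisture equation gives soil_moisture = 9*mulch_depth + 21.
Substituting into the root_mass equation gives root_mass = 21*mulch_depth + 47.
So yield = -42*mulch_depth - 95.
Solve -42*mulch_depth - 95 = 241: mulch_depth = (241 + 95) / -42 = -8.

mulch_depth = -8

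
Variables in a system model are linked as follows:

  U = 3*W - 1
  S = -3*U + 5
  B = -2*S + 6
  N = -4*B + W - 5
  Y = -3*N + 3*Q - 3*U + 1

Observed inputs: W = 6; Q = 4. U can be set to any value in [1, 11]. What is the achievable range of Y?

Intervening on U fixes its value directly, overriding its dependence on W.
Substituting into the B equation gives B = 6*U - 4.
This gives N = -24*U + 17.
Y becomes 69*U - 38.
Linear in U, so extremes are at the endpoints: U = 1 gives Y = 31; U = 11 gives Y = 721.

31 to 721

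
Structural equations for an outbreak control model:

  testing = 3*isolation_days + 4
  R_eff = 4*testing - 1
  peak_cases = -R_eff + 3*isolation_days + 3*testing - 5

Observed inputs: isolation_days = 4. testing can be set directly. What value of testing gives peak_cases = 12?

Intervening on testing fixes its value directly, overriding its dependence on isolation_days.
Substituting into the peak_cases equation gives peak_cases = -testing + 8.
Solve -testing + 8 = 12: testing = (12 - 8) / -1 = -4.

testing = -4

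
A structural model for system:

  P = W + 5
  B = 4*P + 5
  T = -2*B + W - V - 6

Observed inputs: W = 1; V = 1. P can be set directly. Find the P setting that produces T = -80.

P = 8

Intervening on P fixes its value directly, overriding its dependence on W.
Substituting into the T equation gives T = -8*P - 16.
Solve -8*P - 16 = -80: P = (-80 + 16) / -8 = 8.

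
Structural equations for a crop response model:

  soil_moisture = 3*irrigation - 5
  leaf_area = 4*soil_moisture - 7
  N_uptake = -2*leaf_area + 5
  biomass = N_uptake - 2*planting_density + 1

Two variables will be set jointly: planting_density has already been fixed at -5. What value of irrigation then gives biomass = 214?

irrigation = -6

With planting_density held at -5:
Substituting into the leaf_area equation gives leaf_area = 12*irrigation - 27.
So N_uptake = -24*irrigation + 59.
Substituting into the biomass equation gives biomass = -24*irrigation + 70.
Solve -24*irrigation + 70 = 214: irrigation = (214 - 70) / -24 = -6.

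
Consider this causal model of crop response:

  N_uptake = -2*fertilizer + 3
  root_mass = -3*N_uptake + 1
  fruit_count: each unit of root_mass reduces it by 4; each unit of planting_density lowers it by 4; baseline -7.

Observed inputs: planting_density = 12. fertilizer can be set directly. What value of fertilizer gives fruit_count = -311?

fertilizer = 12

Substituting into the root_mass equation gives root_mass = 6*fertilizer - 8.
So fruit_count = -24*fertilizer - 23.
Solve -24*fertilizer - 23 = -311: fertilizer = (-311 + 23) / -24 = 12.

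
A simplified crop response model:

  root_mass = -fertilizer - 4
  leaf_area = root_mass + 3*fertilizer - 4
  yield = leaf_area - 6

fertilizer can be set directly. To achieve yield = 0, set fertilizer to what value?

fertilizer = 7

Substituting into the leaf_area equation gives leaf_area = 2*fertilizer - 8.
So yield = 2*fertilizer - 14.
Solve 2*fertilizer - 14 = 0: fertilizer = (0 + 14) / 2 = 7.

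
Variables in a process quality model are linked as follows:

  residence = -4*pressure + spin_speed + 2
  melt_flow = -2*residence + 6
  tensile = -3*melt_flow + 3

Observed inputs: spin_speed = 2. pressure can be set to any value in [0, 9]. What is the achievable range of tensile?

-207 to 9

Substituting into the residence equation gives residence = -4*pressure + 4.
Substituting into the melt_flow equation gives melt_flow = 8*pressure - 2.
Substituting into the tensile equation gives tensile = -24*pressure + 9.
Linear in pressure, so extremes are at the endpoints: pressure = 0 gives tensile = 9; pressure = 9 gives tensile = -207.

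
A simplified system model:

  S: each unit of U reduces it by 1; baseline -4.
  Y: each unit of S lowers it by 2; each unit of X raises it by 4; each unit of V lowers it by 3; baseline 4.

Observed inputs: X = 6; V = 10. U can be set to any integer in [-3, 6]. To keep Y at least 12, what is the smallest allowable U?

U = 3

Substituting into the Y equation gives Y = 2*U + 6.
Require 2*U + 6 ≥ 12, so U ≥ 3.
The smallest integer in [-3, 6] satisfying this is 3.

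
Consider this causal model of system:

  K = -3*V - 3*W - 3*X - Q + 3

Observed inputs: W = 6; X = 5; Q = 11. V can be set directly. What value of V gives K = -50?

V = 3

Substituting into the K equation gives K = -3*V - 41.
Solve -3*V - 41 = -50: V = (-50 + 41) / -3 = 3.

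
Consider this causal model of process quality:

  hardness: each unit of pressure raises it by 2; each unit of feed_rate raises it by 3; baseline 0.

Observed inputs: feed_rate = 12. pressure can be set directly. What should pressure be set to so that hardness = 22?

pressure = -7

Substituting into the hardness equation gives hardness = 2*pressure + 36.
Solve 2*pressure + 36 = 22: pressure = (22 - 36) / 2 = -7.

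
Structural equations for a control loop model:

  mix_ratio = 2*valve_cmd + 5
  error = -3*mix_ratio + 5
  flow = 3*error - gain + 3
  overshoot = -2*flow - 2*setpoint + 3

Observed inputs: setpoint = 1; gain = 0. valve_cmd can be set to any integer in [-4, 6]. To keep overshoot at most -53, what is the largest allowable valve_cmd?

valve_cmd = -3

Substituting into the error equation gives error = -6*valve_cmd - 10.
flow becomes -18*valve_cmd - 27.
Substituting into the overshoot equation gives overshoot = 36*valve_cmd + 55.
Require 36*valve_cmd + 55 ≤ -53, so valve_cmd ≤ -3.
The largest integer in [-4, 6] satisfying this is -3.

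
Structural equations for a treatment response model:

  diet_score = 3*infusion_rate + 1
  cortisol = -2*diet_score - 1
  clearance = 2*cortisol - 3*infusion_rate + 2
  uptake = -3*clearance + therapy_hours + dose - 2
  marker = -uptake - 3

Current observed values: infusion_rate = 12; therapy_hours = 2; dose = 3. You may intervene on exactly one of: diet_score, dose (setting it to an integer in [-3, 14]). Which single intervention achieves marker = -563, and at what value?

Intervening on diet_score: marker = -12*diet_score - 114. Reaching -563 requires diet_score = 449/12, not an integer.
Intervening on dose: with other inputs at their observed values, marker = -dose - 555. Solving for -563 gives dose = 8, within [-3, 14].

set dose = 8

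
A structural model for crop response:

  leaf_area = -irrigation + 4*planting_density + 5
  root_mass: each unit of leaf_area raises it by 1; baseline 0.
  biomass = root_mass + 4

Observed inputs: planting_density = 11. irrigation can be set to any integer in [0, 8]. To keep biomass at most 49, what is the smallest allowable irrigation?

Substituting into the leaf_area equation gives leaf_area = -irrigation + 49.
root_mass becomes -irrigation + 49.
Substituting into the biomass equation gives biomass = -irrigation + 53.
Require -irrigation + 53 ≤ 49, so irrigation ≥ 4.
The smallest integer in [0, 8] satisfying this is 4.

irrigation = 4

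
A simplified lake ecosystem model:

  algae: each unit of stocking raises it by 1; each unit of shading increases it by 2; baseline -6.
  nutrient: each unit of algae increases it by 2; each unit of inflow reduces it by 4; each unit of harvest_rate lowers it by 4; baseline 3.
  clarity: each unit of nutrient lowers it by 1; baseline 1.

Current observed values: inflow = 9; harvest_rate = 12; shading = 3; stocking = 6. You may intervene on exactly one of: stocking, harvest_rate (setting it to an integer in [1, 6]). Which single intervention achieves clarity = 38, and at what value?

Intervening on stocking: clarity = -2*stocking + 82. Reaching 38 requires stocking = 22, outside [1, 6].
Intervening on harvest_rate: with other inputs at their observed values, clarity = 4*harvest_rate + 22. Solving for 38 gives harvest_rate = 4, within [1, 6].

set harvest_rate = 4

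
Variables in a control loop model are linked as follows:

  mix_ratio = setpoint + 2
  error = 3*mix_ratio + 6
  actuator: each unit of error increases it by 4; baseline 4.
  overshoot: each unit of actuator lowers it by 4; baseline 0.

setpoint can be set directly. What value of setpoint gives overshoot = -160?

Substituting into the error equation gives error = 3*setpoint + 12.
So actuator = 12*setpoint + 52.
overshoot becomes -48*setpoint - 208.
Solve -48*setpoint - 208 = -160: setpoint = (-160 + 208) / -48 = -1.

setpoint = -1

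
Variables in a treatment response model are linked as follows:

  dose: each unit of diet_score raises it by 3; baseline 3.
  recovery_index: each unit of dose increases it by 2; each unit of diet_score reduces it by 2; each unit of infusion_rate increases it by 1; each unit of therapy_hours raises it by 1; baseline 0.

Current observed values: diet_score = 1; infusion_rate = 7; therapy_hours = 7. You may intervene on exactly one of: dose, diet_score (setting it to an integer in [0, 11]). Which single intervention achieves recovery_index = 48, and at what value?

set diet_score = 7

Intervening on dose: recovery_index = 2*dose + 12. Reaching 48 requires dose = 18, outside [0, 11].
Intervening on diet_score: with other inputs at their observed values, recovery_index = 4*diet_score + 20. Solving for 48 gives diet_score = 7, within [0, 11].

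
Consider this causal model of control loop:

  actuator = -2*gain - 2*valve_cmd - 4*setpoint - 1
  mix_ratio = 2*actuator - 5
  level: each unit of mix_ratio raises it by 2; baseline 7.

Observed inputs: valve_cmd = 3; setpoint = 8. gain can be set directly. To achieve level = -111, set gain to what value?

gain = -6

Substituting into the actuator equation gives actuator = -2*gain - 39.
Substituting into the mix_ratio equation gives mix_ratio = -4*gain - 83.
Substituting into the level equation gives level = -8*gain - 159.
Solve -8*gain - 159 = -111: gain = (-111 + 159) / -8 = -6.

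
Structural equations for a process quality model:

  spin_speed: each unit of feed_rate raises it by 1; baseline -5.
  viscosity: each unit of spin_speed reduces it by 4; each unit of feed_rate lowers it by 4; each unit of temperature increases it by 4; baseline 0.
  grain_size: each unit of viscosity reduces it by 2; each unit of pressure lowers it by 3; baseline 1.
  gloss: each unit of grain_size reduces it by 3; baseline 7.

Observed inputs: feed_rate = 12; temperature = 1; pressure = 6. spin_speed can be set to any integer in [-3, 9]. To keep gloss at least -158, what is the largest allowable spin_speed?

spin_speed = -2

Intervening on spin_speed fixes its value directly, overriding its dependence on feed_rate.
Substituting into the viscosity equation gives viscosity = -4*spin_speed - 44.
grain_size becomes 8*spin_speed + 71.
gloss becomes -24*spin_speed - 206.
Require -24*spin_speed - 206 ≥ -158, so spin_speed ≤ -2.
The largest integer in [-3, 9] satisfying this is -2.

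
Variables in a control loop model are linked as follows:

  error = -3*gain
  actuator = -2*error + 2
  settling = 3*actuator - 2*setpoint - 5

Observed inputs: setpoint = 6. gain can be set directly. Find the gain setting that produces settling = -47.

gain = -2

Substituting into the actuator equation gives actuator = 6*gain + 2.
This gives settling = 18*gain - 11.
Solve 18*gain - 11 = -47: gain = (-47 + 11) / 18 = -2.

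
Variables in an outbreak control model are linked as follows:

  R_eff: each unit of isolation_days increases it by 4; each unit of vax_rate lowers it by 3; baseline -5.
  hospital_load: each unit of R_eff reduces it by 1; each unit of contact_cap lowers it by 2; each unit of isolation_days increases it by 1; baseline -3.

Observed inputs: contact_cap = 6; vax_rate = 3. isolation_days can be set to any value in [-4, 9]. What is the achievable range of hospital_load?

Substituting into the R_eff equation gives R_eff = 4*isolation_days - 14.
So hospital_load = -3*isolation_days - 1.
Linear in isolation_days, so extremes are at the endpoints: isolation_days = -4 gives hospital_load = 11; isolation_days = 9 gives hospital_load = -28.

-28 to 11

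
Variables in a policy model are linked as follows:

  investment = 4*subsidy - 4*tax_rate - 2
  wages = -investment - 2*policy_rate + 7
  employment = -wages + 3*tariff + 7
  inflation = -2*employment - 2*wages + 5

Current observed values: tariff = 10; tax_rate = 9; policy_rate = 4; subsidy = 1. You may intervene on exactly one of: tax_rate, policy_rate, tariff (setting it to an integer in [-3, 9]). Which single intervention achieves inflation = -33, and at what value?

set tariff = 4

Intervening on tax_rate: the paths from tax_rate to inflation cancel (net effect zero), leaving inflation = -69; -33 is unreachable this way.
Intervening on policy_rate: the paths from policy_rate to inflation cancel (net effect zero), leaving inflation = -69; -33 is unreachable this way.
Intervening on tariff: with other inputs at their observed values, inflation = -6*tariff - 9. Solving for -33 gives tariff = 4, within [-3, 9].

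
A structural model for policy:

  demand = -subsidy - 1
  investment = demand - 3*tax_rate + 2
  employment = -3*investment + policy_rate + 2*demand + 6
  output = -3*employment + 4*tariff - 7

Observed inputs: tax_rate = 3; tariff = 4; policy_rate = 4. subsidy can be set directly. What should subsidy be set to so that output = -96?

subsidy = 3

Substituting into the investment equation gives investment = -subsidy - 8.
Substituting into the employment equation gives employment = subsidy + 32.
output becomes -3*subsidy - 87.
Solve -3*subsidy - 87 = -96: subsidy = (-96 + 87) / -3 = 3.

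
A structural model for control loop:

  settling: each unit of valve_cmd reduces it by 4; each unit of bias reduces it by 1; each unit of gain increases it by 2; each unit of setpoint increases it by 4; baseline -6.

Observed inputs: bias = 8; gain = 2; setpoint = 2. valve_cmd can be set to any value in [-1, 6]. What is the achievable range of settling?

Substituting into the settling equation gives settling = -4*valve_cmd - 2.
Linear in valve_cmd, so extremes are at the endpoints: valve_cmd = -1 gives settling = 2; valve_cmd = 6 gives settling = -26.

-26 to 2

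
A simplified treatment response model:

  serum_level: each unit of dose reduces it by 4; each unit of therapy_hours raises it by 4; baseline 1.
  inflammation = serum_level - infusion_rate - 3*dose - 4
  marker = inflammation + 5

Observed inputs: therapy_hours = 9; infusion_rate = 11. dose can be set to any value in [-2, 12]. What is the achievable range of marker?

-57 to 41

Substituting into the serum_level equation gives serum_level = -4*dose + 37.
Substituting into the inflammation equation gives inflammation = -7*dose + 22.
Substituting into the marker equation gives marker = -7*dose + 27.
Linear in dose, so extremes are at the endpoints: dose = -2 gives marker = 41; dose = 12 gives marker = -57.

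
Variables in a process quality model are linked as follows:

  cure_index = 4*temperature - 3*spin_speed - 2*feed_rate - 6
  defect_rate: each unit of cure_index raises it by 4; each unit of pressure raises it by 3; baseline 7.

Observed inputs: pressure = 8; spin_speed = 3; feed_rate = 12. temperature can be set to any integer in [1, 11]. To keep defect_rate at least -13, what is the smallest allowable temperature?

temperature = 7

Substituting into the cure_index equation gives cure_index = 4*temperature - 39.
Substituting into the defect_rate equation gives defect_rate = 16*temperature - 125.
Require 16*temperature - 125 ≥ -13, so temperature ≥ 7.
The smallest integer in [1, 11] satisfying this is 7.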